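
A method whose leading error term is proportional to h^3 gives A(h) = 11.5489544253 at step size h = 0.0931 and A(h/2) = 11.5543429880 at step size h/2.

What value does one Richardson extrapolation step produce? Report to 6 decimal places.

Method order is 3; weight 2^3 = 8.
Top: 8(11.5543429880) − (11.5489544253) = 80.8857894787
Denominator 8 − 1 = 7.
Result: 11.5551127827

11.555113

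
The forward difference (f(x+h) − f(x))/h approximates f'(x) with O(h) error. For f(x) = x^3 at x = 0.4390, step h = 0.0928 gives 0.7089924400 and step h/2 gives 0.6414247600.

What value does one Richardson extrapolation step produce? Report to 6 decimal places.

0.573857

Method order is 1; weight 2^1 = 2.
2 × 0.6414247600 = 1.2828495200; subtract 0.7089924400 → 0.5738570800
Denominator 2 − 1 = 1.
Extrapolated: 0.5738570800 / 1 = 0.5738570800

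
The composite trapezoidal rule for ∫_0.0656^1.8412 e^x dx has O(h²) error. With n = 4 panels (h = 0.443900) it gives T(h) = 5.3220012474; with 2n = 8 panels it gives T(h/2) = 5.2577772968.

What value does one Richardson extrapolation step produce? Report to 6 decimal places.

With r = 2 the leading error scales as h^2, so the weight is 2^2 = 4.
4*5.2577772968 = 21.0311091872; 21.0311091872 − 5.3220012474 = 15.7091079398
Denominator 4 − 1 = 3.
R = 15.7091079398/3 = 5.2363693133

5.236369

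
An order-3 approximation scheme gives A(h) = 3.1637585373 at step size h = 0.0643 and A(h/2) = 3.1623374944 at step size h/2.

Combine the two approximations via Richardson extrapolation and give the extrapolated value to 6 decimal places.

With r = 3 the leading error scales as h^3, so the weight is 2^3 = 8.
8·3.1623374944 − 3.1637585373 = 22.1349414179
22.1349414179 ÷ 7 = 3.1621344883
Shift from A(h/2): −0.0002030061.

3.162134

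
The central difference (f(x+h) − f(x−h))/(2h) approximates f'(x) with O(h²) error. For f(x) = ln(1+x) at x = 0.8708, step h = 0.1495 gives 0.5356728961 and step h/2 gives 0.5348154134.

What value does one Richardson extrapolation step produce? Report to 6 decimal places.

0.534530

Error is O(h^2); halving h shrinks it by 2^2 = 4.
Weighted: 2.1392616536 − 0.5356728961 = 1.6035887575
Divide by 2^2 − 1 = 3.
So the Richardson estimate is 0.5345295858.
Correction |R − A(h/2)| = 2.858e-04; gap |A(h/2) − A(h)| = 8.575e-04.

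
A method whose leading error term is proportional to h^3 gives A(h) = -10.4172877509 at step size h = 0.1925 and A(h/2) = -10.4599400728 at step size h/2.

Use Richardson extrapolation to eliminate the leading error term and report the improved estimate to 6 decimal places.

-10.466033

The method has order 3: 2^3 = 8.
Numerator 8·A(h/2) − A(h) = 8·(-10.4599400728) − (-10.4172877509) = -73.2622328315
Divide by 2^3 − 1 = 7.
Extrapolated: (-73.2622328315) / 7 = -10.4660332616
Gap between inputs: 4.265e-02; correction applied: −0.0060931888.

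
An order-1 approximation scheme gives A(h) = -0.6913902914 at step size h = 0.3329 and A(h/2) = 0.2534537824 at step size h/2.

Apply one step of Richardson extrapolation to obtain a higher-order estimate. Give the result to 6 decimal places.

1.198298

r = 1, so 2^r = 2.
Weighted: 0.5069075648 − (-0.6913902914) = 1.1982978562
Divide by 2^1 − 1 = 1.
1.1982978562 ÷ 1 = 1.1982978562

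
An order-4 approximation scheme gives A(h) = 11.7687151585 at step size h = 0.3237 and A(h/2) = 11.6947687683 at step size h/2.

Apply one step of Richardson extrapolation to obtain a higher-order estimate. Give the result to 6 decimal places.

11.689839

r = 4, so 2^r = 16.
16×11.6947687683 = 187.1163002928; 187.1163002928 − 11.7687151585 = 175.3475851343
(16×11.6947687683 − 11.7687151585)/(16 − 1) = 11.6898390090
Gap between inputs: 7.395e-02; correction applied: −0.0049297593.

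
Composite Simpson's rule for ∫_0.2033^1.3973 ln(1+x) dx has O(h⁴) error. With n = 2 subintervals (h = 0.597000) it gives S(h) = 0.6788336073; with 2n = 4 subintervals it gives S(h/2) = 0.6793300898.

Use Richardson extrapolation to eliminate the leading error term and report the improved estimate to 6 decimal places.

0.679363

r = 4: numerator weight 16, denominator 15.
Numerator 16×A(h/2) − A(h) = 16×0.6793300898 − 0.6788336073 = 10.1904478295
Denominator 16 − 1 = 15.
10.1904478295 ÷ 15 = 0.6793631886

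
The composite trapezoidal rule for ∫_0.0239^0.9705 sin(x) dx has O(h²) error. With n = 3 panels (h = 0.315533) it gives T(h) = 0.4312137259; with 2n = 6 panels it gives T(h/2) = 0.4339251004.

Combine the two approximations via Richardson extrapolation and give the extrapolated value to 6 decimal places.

0.434829

Method order is 2; weight 2^2 = 4.
Numerator 4·A(h/2) − A(h) = 4·0.4339251004 − 0.4312137259 = 1.3044866757
R = 1.3044866757/3 = 0.4348288919
Shift from A(h/2): +0.0009037915.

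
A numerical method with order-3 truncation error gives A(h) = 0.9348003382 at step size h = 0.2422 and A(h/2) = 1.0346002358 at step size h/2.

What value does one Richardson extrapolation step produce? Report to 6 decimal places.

The method has order 3: 2^3 = 8.
Difference of the inputs: 1.0346002358 − 0.9348003382 = 0.0997998976
Correction (A(h/2) − A(h))/(8 − 1) = 0.0997998976/7 = 0.0142571282
R = A(h/2) + (A(h/2) − A(h))/7 = 1.0346002358 + 0.0142571282 = 1.0488573640
Correction |R − A(h/2)| = 1.426e-02; gap |A(h/2) − A(h)| = 9.980e-02.

1.048857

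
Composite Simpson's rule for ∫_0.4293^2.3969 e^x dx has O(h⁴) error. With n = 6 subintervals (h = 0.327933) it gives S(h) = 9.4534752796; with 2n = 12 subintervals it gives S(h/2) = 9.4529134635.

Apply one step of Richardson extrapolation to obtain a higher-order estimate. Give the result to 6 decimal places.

9.452876

r = 4: numerator weight 16, denominator 15.
16×9.4529134635 = 151.2466154160; 151.2466154160 − 9.4534752796 = 141.7931401364
(16×9.4529134635 − 9.4534752796)/(16 − 1) = 9.4528760091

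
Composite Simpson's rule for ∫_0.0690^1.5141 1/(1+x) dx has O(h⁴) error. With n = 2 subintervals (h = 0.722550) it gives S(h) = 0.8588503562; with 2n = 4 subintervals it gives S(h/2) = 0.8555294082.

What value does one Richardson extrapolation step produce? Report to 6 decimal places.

Method order is 4; weight 2^4 = 16.
Difference of the inputs: 0.8555294082 − 0.8588503562 = -0.0033209480
Divide by 2^4 − 1 = 15: (-0.0033209480)/15 = -0.0002213965
R = A(h/2) + (A(h/2) − A(h))/15 = 0.8555294082 − 0.0002213965 = 0.8553080117

0.855308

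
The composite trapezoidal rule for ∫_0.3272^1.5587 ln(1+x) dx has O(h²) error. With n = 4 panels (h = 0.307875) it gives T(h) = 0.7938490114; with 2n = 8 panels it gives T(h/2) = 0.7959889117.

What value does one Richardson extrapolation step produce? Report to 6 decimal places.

Order 2 gives 2^r = 4 and 2^r − 1 = 3.
Weighted: 3.1839556468 − 0.7938490114 = 2.3901066354
(4*0.7959889117 − 0.7938490114)/(4 − 1) = 0.7967022118

0.796702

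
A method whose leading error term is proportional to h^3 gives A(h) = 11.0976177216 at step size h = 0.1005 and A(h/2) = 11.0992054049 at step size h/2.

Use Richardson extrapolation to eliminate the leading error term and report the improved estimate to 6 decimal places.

The method has order 3: 2^3 = 8.
Weighted: 88.7936432392 − 11.0976177216 = 77.6960255176
Divide by 2^3 − 1 = 7.
R = 77.6960255176/7 = 11.0994322168

11.099432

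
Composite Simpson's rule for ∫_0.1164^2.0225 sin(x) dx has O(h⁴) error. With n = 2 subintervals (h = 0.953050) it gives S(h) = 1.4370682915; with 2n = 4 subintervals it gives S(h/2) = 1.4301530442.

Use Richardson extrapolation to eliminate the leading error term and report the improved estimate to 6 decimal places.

r = 4: numerator weight 16, denominator 15.
2^4·A(h/2) = 22.8824487072; minus A(h) gives 21.4453804157.
R = 21.4453804157/15 = 1.4296920277

1.429692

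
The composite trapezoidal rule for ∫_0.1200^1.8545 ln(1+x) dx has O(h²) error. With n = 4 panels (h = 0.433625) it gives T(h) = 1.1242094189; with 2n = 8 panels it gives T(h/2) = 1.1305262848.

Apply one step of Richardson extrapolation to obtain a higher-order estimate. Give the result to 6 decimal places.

1.132632

r = 2: numerator weight 4, denominator 3.
2^2·A(h/2) = 4.5221051392; minus A(h) gives 3.3978957203.
(4·1.1305262848 − 1.1242094189)/(4 − 1) = 1.1326319068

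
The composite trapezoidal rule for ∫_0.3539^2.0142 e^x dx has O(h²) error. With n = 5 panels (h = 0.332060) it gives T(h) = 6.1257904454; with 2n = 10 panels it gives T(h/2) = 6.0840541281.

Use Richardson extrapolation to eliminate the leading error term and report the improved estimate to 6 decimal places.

Method order is 2; weight 2^2 = 4.
4×6.0840541281 = 24.3362165124; 24.3362165124 − 6.1257904454 = 18.2104260670
R = 18.2104260670/3 = 6.0701420223
Shift from A(h/2): −0.0139121058.

6.070142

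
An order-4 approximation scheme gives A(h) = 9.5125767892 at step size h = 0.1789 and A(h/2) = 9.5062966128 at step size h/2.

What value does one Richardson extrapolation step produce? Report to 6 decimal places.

Leading term ∝ h^4; use weight 16 = 2^4.
A(h/2) − A(h) = 9.5062966128 − 9.5125767892 = -0.0062801764
Correction (A(h/2) − A(h))/(16 − 1) = (-0.0062801764)/15 = -0.0004186784
R = 9.5062966128 − 0.0004186784 = 9.5058779344
Gap between inputs: 6.280e-03; correction applied: −0.0004186784.

9.505878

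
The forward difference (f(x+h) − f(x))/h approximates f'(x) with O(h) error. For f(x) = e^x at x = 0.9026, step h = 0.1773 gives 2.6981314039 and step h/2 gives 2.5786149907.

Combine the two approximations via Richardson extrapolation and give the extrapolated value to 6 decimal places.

r = 1: numerator weight 2, denominator 1.
Difference of the inputs: 2.5786149907 − 2.6981314039 = -0.1195164132
Divide by 2^1 − 1 = 1: (-0.1195164132)/1 = -0.1195164132
R = A(h/2) + (A(h/2) − A(h))/1 = 2.5786149907 − 0.1195164132 = 2.4590985775
Gap between inputs: 1.195e-01; correction applied: −0.1195164132.

2.459099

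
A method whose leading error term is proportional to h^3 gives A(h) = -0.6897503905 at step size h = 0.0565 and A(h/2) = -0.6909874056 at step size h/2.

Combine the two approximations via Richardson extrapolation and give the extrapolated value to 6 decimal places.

-0.691164

With r = 3 the leading error scales as h^3, so the weight is 2^3 = 8.
8*(-0.6909874056) = -5.5278992448; (-5.5278992448) − (-0.6897503905) = -4.8381488543
R = (-4.8381488543)/7 = -0.6911641220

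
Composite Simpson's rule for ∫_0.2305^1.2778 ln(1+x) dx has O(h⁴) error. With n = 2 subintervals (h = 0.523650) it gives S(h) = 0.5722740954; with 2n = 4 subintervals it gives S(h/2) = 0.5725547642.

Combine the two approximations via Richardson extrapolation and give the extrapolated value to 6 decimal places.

0.572573

r = 4: numerator weight 16, denominator 15.
16·0.5725547642 − 0.5722740954 = 8.5886021318
Divide by 2^4 − 1 = 15.
Result: 0.5725734755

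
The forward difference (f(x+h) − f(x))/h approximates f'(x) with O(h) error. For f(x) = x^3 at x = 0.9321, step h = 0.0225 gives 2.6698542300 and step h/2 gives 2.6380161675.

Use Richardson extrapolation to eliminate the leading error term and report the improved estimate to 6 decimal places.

2.606178

Leading term ∝ h^1; use weight 2 = 2^1.
Weighted: 5.2760323350 − 2.6698542300 = 2.6061781050
Divide by 2^1 − 1 = 1.
R = 2.6061781050/1 = 2.6061781050
Shift from A(h/2): −0.0318380625.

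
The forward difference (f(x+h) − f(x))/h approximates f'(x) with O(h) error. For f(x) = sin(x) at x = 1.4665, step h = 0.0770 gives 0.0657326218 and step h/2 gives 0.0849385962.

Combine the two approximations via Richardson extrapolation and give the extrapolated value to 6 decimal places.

Method order is 1; weight 2^1 = 2.
2×0.0849385962 = 0.1698771924; 0.1698771924 − 0.0657326218 = 0.1041445706
Divide by 2^1 − 1 = 1.
R = 0.1041445706/1 = 0.1041445706
Correction |R − A(h/2)| = 1.921e-02; gap |A(h/2) − A(h)| = 1.921e-02.

0.104145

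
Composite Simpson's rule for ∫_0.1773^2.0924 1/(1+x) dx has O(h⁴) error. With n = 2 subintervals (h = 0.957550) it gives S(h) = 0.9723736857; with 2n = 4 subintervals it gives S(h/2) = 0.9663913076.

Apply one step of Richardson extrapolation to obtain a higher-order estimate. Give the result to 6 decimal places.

0.965992

r = 4, so 2^r = 16.
16 × 0.9663913076 = 15.4622609216; subtract 0.9723736857 → 14.4898872359
Denominator 16 − 1 = 15.
(16 × 0.9663913076 − 0.9723736857)/(16 − 1) = 0.9659924824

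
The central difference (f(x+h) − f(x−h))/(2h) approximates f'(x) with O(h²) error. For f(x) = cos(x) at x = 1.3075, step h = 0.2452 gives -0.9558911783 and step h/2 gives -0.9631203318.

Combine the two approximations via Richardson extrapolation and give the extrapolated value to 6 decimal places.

r = 2: numerator weight 4, denominator 3.
2^2 × A(h/2) = -3.8524813272; minus A(h) gives -2.8965901489.
Divide by 2^2 − 1 = 3.
R = (-2.8965901489)/3 = -0.9655300496
Correction |R − A(h/2)| = 2.410e-03; gap |A(h/2) − A(h)| = 7.229e-03.

-0.965530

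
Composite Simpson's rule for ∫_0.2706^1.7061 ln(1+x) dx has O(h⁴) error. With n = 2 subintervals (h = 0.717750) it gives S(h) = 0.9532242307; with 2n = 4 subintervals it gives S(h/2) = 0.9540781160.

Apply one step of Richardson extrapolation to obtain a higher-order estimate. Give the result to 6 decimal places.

0.954135

Leading term ∝ h^4; use weight 16 = 2^4.
16·0.9540781160 = 15.2652498560; 15.2652498560 − 0.9532242307 = 14.3120256253
Divide by 2^4 − 1 = 15.
Extrapolated: 14.3120256253 / 15 = 0.9541350417
Shift from A(h/2): +0.0000569257.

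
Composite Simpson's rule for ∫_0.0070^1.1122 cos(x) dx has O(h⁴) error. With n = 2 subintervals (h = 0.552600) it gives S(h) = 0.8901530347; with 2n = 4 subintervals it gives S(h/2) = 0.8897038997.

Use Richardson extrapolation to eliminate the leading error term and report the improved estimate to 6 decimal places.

Method order is 4; weight 2^4 = 16.
Numerator 16×A(h/2) − A(h) = 16×0.8897038997 − 0.8901530347 = 13.3451093605
Denominator 16 − 1 = 15.
R = 13.3451093605/15 = 0.8896739574
Gap between inputs: 4.491e-04; correction applied: −0.0000299423.

0.889674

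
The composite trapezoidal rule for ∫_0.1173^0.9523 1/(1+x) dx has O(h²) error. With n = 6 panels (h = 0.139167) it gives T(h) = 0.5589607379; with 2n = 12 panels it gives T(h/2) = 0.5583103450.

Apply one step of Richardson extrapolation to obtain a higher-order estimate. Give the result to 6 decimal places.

Error is O(h^2); halving h shrinks it by 2^2 = 4.
Numerator 4×A(h/2) − A(h) = 4×0.5583103450 − 0.5589607379 = 1.6742806421
Extrapolated: 1.6742806421 / 3 = 0.5580935474
Gap between inputs: 6.504e-04; correction applied: −0.0002167976.

0.558094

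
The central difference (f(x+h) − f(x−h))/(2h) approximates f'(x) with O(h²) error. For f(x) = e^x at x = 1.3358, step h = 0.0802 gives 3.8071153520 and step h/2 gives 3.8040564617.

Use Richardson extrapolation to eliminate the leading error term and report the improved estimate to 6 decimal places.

Error is O(h^2); halving h shrinks it by 2^2 = 4.
Numerator 4×A(h/2) − A(h) = 4×3.8040564617 − 3.8071153520 = 11.4091104948
Denominator 4 − 1 = 3.
11.4091104948 ÷ 3 = 3.8030368316

3.803037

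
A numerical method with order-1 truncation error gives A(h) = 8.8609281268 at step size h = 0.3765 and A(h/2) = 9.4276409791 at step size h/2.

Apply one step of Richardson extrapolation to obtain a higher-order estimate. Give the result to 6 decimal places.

9.994354

With r = 1 the leading error scales as h^1, so the weight is 2^1 = 2.
Numerator 2 × A(h/2) − A(h) = 2 × 9.4276409791 − 8.8609281268 = 9.9943538314
9.9943538314 ÷ 1 = 9.9943538314
Gap between inputs: 5.667e-01; correction applied: +0.5667128523.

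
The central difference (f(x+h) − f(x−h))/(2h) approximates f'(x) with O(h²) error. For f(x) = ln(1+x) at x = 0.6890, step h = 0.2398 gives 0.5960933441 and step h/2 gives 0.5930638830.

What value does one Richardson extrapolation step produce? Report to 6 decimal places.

0.592054

r = 2: numerator weight 4, denominator 3.
4*0.5930638830 − 0.5960933441 = 1.7761621879
Divide by 2^2 − 1 = 3.
1.7761621879 ÷ 3 = 0.5920540626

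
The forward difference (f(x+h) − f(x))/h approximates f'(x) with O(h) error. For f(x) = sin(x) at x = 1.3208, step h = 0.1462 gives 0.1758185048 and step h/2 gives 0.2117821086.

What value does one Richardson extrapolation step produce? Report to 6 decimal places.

Leading term ∝ h^1; use weight 2 = 2^1.
Numerator 2×A(h/2) − A(h) = 2×0.2117821086 − 0.1758185048 = 0.2477457124
Divide by 2^1 − 1 = 1.
So the Richardson estimate is 0.2477457124.

0.247746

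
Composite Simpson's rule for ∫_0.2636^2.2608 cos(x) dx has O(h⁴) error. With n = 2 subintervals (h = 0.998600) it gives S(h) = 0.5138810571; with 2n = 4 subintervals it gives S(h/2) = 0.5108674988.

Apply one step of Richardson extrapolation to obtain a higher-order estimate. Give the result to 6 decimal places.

r = 4, so 2^r = 16.
Top: 16(0.5108674988) − (0.5138810571) = 7.6599989237
Denominator 16 − 1 = 15.
Result: 0.5106665949
Gap between inputs: 3.014e-03; correction applied: −0.0002009039.

0.510667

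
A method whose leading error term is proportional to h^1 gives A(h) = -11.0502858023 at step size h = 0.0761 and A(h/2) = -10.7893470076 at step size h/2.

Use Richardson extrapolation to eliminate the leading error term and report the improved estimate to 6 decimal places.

-10.528408

Leading term ∝ h^1; use weight 2 = 2^1.
2×(-10.7893470076) = -21.5786940152; (-21.5786940152) − (-11.0502858023) = -10.5284082129
Denominator 2 − 1 = 1.
Extrapolated: (-10.5284082129) / 1 = -10.5284082129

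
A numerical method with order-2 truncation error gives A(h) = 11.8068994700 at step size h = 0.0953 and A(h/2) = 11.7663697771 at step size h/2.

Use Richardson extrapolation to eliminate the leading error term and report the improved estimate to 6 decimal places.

11.752860

r = 2: numerator weight 4, denominator 3.
A(h/2) − A(h) = 11.7663697771 − 11.8068994700 = -0.0405296929
Correction (A(h/2) − A(h))/(4 − 1) = (-0.0405296929)/3 = -0.0135098976
R = 11.7663697771 − 0.0135098976 = 11.7528598795
Shift from A(h/2): −0.0135098976.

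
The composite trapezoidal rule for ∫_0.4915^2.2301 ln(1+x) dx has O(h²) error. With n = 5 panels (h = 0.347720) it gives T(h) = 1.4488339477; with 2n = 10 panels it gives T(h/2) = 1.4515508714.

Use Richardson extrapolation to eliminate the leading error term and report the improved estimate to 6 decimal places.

1.452457

Method order is 2; weight 2^2 = 4.
4×1.4515508714 − 1.4488339477 = 4.3573695379
Divide by 2^2 − 1 = 3.
Result: 1.4524565126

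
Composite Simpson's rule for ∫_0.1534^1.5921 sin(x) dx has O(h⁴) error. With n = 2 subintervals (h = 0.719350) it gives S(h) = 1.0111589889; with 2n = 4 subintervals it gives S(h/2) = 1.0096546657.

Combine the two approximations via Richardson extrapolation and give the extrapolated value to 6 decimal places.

1.009554

Method order is 4; weight 2^4 = 16.
Numerator 16 × A(h/2) − A(h) = 16 × 1.0096546657 − 1.0111589889 = 15.1433156623
15.1433156623 ÷ 15 = 1.0095543775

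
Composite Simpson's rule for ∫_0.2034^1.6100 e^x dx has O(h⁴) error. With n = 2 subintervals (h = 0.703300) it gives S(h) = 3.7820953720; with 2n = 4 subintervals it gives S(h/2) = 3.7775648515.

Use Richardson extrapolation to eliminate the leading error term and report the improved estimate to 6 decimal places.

The method has order 4: 2^4 = 16.
16 × 3.7775648515 − 3.7820953720 = 56.6589422520
R = 56.6589422520/15 = 3.7772628168
Correction |R − A(h/2)| = 3.020e-04; gap |A(h/2) − A(h)| = 4.531e-03.

3.777263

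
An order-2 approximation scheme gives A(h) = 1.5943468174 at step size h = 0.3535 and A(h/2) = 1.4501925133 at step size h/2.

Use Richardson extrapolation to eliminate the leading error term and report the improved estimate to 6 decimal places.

The method has order 2: 2^2 = 4.
4×1.4501925133 = 5.8007700532; 5.8007700532 − 1.5943468174 = 4.2064232358
R = 4.2064232358/3 = 1.4021410786
Gap between inputs: 1.442e-01; correction applied: −0.0480514347.

1.402141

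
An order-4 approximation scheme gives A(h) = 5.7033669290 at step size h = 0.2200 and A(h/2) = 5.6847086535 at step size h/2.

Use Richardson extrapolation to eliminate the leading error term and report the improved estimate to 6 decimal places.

5.683465

Order 4 gives 2^r = 16 and 2^r − 1 = 15.
A(h/2) − A(h) = 5.6847086535 − 5.7033669290 = -0.0186582755
Correction (A(h/2) − A(h))/(16 − 1) = (-0.0186582755)/15 = -0.0012438850
R = 5.6847086535 − 0.0012438850 = 5.6834647685
Gap between inputs: 1.866e-02; correction applied: −0.0012438850.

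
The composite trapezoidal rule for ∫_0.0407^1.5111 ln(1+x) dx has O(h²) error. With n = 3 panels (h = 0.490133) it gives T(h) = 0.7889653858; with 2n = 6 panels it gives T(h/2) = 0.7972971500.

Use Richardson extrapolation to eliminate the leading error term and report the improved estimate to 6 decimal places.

r = 2, so 2^r = 4.
2^2 × A(h/2) = 3.1891886000; minus A(h) gives 2.4002232142.
Extrapolated: 2.4002232142 / 3 = 0.8000744047

0.800074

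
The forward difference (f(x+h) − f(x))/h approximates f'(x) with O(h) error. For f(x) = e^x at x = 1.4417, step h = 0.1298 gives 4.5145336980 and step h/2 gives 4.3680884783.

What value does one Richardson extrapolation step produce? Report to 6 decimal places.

The method has order 1: 2^1 = 2.
2*4.3680884783 = 8.7361769566; 8.7361769566 − 4.5145336980 = 4.2216432586
4.2216432586 ÷ 1 = 4.2216432586

4.221643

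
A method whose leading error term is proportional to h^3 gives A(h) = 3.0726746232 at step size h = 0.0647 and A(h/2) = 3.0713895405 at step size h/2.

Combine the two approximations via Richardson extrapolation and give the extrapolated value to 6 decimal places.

3.071206

r = 3: numerator weight 8, denominator 7.
Numerator 8*A(h/2) − A(h) = 8*3.0713895405 − 3.0726746232 = 21.4984417008
Divide by 2^3 − 1 = 7.
21.4984417008 ÷ 7 = 3.0712059573
Shift from A(h/2): −0.0001835832.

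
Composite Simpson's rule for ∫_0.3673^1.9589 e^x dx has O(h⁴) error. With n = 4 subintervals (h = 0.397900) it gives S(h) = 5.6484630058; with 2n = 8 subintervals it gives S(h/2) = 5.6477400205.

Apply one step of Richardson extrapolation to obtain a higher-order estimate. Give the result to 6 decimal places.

With r = 4 the leading error scales as h^4, so the weight is 2^4 = 16.
Numerator 16×A(h/2) − A(h) = 16×5.6477400205 − 5.6484630058 = 84.7153773222
Denominator 16 − 1 = 15.
(16×5.6477400205 − 5.6484630058)/(16 − 1) = 5.6476918215

5.647692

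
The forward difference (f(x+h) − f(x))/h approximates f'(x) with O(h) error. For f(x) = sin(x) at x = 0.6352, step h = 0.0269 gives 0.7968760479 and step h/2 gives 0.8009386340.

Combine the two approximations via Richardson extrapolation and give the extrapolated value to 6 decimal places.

0.805001

r = 1: numerator weight 2, denominator 1.
Top: 2(0.8009386340) − (0.7968760479) = 0.8050012201
Divide by 2^1 − 1 = 1.
0.8050012201 ÷ 1 = 0.8050012201
Gap between inputs: 4.063e-03; correction applied: +0.0040625861.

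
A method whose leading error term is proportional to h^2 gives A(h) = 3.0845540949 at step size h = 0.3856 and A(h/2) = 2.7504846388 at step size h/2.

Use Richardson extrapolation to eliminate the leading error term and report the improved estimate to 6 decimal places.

r = 2, so 2^r = 4.
Weighted: 11.0019385552 − 3.0845540949 = 7.9173844603
Divide by 2^2 − 1 = 3.
Result: 2.6391281534

2.639128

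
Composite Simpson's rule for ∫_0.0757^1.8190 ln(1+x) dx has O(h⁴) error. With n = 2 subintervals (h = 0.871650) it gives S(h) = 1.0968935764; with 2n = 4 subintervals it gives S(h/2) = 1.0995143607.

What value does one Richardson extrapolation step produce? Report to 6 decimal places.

1.099689

With r = 4 the leading error scales as h^4, so the weight is 2^4 = 16.
Top: 16(1.0995143607) − (1.0968935764) = 16.4953361948
16.4953361948 ÷ 15 = 1.0996890797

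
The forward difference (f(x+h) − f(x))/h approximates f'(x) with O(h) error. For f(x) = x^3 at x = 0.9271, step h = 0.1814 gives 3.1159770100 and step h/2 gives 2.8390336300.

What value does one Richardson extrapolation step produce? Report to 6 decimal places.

2.562090

r = 1, so 2^r = 2.
Top: 2(2.8390336300) − (3.1159770100) = 2.5620902500
Divide by 2^1 − 1 = 1.
So the Richardson estimate is 2.5620902500.
Shift from A(h/2): −0.2769433800.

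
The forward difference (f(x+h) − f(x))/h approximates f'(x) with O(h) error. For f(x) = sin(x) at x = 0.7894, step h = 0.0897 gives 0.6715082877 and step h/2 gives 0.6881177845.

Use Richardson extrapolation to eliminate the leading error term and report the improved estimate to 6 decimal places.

0.704727

Leading term ∝ h^1; use weight 2 = 2^1.
2·0.6881177845 − 0.6715082877 = 0.7047272813
Extrapolated: 0.7047272813 / 1 = 0.7047272813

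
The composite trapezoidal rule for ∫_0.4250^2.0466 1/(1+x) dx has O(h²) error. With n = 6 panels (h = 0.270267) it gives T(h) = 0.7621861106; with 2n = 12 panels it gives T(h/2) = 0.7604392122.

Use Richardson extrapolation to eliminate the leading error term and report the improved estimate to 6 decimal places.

Method order is 2; weight 2^2 = 4.
4*0.7604392122 − 0.7621861106 = 2.2795707382
(4*0.7604392122 − 0.7621861106)/(4 − 1) = 0.7598569127

0.759857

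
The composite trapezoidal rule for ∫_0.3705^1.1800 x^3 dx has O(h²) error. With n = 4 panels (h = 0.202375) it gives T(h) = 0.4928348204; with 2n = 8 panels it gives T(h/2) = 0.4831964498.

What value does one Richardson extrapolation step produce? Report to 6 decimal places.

Method order is 2; weight 2^2 = 4.
2^2*A(h/2) = 1.9327857992; minus A(h) gives 1.4399509788.
Extrapolated: 1.4399509788 / 3 = 0.4799836596
Gap between inputs: 9.638e-03; correction applied: −0.0032127902.

0.479984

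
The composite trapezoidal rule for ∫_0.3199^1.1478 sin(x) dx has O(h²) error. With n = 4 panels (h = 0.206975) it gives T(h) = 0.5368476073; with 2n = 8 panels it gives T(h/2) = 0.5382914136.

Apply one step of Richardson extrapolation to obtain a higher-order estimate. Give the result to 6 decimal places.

Order 2 gives 2^r = 4 and 2^r − 1 = 3.
4×0.5382914136 = 2.1531656544; 2.1531656544 − 0.5368476073 = 1.6163180471
1.6163180471 ÷ 3 = 0.5387726824
Correction |R − A(h/2)| = 4.813e-04; gap |A(h/2) − A(h)| = 1.444e-03.

0.538773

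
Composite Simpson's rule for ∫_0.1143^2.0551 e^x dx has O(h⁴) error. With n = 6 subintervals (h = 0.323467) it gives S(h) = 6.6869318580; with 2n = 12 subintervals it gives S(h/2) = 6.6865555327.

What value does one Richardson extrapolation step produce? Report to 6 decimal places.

6.686530

r = 4, so 2^r = 16.
Numerator 16×A(h/2) − A(h) = 16×6.6865555327 − 6.6869318580 = 100.2979566652
Divide by 2^4 − 1 = 15.
Result: 6.6865304443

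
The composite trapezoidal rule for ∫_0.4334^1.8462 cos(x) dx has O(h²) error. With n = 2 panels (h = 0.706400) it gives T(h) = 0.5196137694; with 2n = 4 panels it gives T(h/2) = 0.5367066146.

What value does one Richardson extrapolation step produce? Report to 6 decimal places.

Method order is 2; weight 2^2 = 4.
Top: 4(0.5367066146) − (0.5196137694) = 1.6272126890
Denominator 4 − 1 = 3.
So the Richardson estimate is 0.5424042297.

0.542404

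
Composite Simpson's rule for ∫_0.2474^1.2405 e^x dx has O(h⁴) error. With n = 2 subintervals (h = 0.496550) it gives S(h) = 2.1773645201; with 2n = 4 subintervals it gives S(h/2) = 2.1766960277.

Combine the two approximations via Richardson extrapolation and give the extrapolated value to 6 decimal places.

Order 4 gives 2^r = 16 and 2^r − 1 = 15.
16 × 2.1766960277 − 2.1773645201 = 32.6497719231
(16 × 2.1766960277 − 2.1773645201)/(16 − 1) = 2.1766514615
Gap between inputs: 6.685e-04; correction applied: −0.0000445662.

2.176651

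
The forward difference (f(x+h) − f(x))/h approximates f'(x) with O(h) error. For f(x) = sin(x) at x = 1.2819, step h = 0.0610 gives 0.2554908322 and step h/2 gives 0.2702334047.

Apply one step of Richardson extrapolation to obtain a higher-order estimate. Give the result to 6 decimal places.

0.284976

The method has order 1: 2^1 = 2.
Top: 2(0.2702334047) − (0.2554908322) = 0.2849759772
R = 0.2849759772/1 = 0.2849759772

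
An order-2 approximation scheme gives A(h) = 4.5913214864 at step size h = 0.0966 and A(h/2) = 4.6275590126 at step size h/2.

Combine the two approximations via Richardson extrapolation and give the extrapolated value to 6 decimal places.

The method has order 2: 2^2 = 4.
4 × 4.6275590126 − 4.5913214864 = 13.9189145640
Denominator 4 − 1 = 3.
(4 × 4.6275590126 − 4.5913214864)/(4 − 1) = 4.6396381880

4.639638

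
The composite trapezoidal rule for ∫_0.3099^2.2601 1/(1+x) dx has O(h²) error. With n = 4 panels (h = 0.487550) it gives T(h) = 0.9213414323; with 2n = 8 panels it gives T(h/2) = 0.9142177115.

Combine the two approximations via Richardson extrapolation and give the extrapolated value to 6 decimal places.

Leading term ∝ h^2; use weight 4 = 2^2.
Weighted: 3.6568708460 − 0.9213414323 = 2.7355294137
2.7355294137 ÷ 3 = 0.9118431379

0.911843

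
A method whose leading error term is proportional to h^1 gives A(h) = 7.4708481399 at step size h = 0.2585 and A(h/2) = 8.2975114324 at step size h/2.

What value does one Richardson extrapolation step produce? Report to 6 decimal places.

9.124175

r = 1: numerator weight 2, denominator 1.
2 × 8.2975114324 = 16.5950228648; subtract 7.4708481399 → 9.1241747249
Denominator 2 − 1 = 1.
9.1241747249 ÷ 1 = 9.1241747249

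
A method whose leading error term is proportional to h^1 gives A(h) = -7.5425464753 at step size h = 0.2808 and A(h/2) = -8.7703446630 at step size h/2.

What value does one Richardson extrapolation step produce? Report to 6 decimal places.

-9.998143

Order 1 gives 2^r = 2 and 2^r − 1 = 1.
Difference of the inputs: -8.7703446630 − (-7.5425464753) = -1.2277981877
Correction (A(h/2) − A(h))/(2 − 1) = (-1.2277981877)/1 = -1.2277981877
R = -8.7703446630 − 1.2277981877 = -9.9981428507
Shift from A(h/2): −1.2277981877.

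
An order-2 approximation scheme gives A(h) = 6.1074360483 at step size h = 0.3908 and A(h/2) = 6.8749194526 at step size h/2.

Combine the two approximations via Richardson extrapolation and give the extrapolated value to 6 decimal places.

7.130747

Method order is 2; weight 2^2 = 4.
A(h/2) − A(h) = 6.8749194526 − 6.1074360483 = 0.7674834043
Correction (A(h/2) − A(h))/(4 − 1) = 0.7674834043/3 = 0.2558278014
R = 6.8749194526 + 0.2558278014 = 7.1307472540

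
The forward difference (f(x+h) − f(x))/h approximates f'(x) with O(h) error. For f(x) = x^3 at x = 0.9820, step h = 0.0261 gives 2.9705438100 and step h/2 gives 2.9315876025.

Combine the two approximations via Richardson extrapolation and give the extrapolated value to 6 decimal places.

2.892631

r = 1, so 2^r = 2.
Top: 2(2.9315876025) − (2.9705438100) = 2.8926313950
(2×2.9315876025 − 2.9705438100)/(2 − 1) = 2.8926313950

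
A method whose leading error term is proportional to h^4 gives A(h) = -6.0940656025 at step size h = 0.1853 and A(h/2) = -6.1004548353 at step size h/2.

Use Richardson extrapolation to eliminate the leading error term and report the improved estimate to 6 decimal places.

r = 4: numerator weight 16, denominator 15.
2^4×A(h/2) = -97.6072773648; minus A(h) gives -91.5132117623.
Extrapolated: (-91.5132117623) / 15 = -6.1008807842
Gap between inputs: 6.389e-03; correction applied: −0.0004259489.

-6.100881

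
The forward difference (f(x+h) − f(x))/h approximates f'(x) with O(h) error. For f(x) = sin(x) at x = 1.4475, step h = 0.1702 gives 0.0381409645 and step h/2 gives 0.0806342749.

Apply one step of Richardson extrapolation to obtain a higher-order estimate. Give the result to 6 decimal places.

0.123128

r = 1, so 2^r = 2.
A(h/2) − A(h) = 0.0806342749 − 0.0381409645 = 0.0424933104
Correction (A(h/2) − A(h))/(2 − 1) = 0.0424933104/1 = 0.0424933104
R = A(h/2) + (A(h/2) − A(h))/1 = 0.0806342749 + 0.0424933104 = 0.1231275853
Correction |R − A(h/2)| = 4.249e-02; gap |A(h/2) − A(h)| = 4.249e-02.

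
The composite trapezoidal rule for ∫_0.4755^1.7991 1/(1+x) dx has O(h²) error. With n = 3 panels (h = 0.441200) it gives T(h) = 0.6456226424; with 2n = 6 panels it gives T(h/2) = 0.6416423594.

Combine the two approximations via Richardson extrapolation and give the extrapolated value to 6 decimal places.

The method has order 2: 2^2 = 4.
2^2×A(h/2) = 2.5665694376; minus A(h) gives 1.9209467952.
Denominator 4 − 1 = 3.
Extrapolated: 1.9209467952 / 3 = 0.6403155984
Gap between inputs: 3.980e-03; correction applied: −0.0013267610.

0.640316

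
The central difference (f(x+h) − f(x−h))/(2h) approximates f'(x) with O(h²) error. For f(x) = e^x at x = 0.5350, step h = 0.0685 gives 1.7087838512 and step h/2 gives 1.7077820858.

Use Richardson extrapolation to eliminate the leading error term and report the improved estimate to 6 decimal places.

With r = 2 the leading error scales as h^2, so the weight is 2^2 = 4.
Weighted: 6.8311283432 − 1.7087838512 = 5.1223444920
(4·1.7077820858 − 1.7087838512)/(4 − 1) = 1.7074481640
Correction |R − A(h/2)| = 3.339e-04; gap |A(h/2) − A(h)| = 1.002e-03.

1.707448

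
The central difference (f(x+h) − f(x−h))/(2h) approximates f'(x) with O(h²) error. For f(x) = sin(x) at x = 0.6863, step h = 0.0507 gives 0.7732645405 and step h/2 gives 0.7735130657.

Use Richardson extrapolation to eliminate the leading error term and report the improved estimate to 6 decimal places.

With r = 2 the leading error scales as h^2, so the weight is 2^2 = 4.
4 × 0.7735130657 = 3.0940522628; subtract 0.7732645405 → 2.3207877223
Divide by 2^2 − 1 = 3.
2.3207877223 ÷ 3 = 0.7735959074
Shift from A(h/2): +0.0000828417.

0.773596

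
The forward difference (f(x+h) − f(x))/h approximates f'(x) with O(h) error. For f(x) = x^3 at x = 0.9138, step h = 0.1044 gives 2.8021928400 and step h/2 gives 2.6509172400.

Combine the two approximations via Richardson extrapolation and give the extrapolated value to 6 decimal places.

With r = 1 the leading error scales as h^1, so the weight is 2^1 = 2.
2*2.6509172400 − 2.8021928400 = 2.4996416400
Denominator 2 − 1 = 1.
2.4996416400 ÷ 1 = 2.4996416400
Shift from A(h/2): −0.1512756000.

2.499642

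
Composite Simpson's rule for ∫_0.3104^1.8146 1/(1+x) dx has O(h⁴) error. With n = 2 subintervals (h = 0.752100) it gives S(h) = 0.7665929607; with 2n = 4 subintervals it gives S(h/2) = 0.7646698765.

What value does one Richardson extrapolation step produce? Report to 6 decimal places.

0.764542

r = 4, so 2^r = 16.
16×0.7646698765 = 12.2347180240; 12.2347180240 − 0.7665929607 = 11.4681250633
Denominator 16 − 1 = 15.
Result: 0.7645416709
Correction |R − A(h/2)| = 1.282e-04; gap |A(h/2) − A(h)| = 1.923e-03.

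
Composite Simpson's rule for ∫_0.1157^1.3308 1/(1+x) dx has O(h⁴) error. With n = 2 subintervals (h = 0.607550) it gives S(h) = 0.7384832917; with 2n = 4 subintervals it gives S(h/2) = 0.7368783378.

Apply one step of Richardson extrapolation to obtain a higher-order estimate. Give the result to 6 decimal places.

With r = 4 the leading error scales as h^4, so the weight is 2^4 = 16.
16 × 0.7368783378 − 0.7384832917 = 11.0515701131
R = 11.0515701131/15 = 0.7367713409
Gap between inputs: 1.605e-03; correction applied: −0.0001069969.

0.736771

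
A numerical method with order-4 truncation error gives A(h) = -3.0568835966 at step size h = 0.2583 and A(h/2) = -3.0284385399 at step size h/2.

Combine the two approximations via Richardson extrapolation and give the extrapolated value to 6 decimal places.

Order 4 gives 2^r = 16 and 2^r − 1 = 15.
16*(-3.0284385399) − (-3.0568835966) = -45.3981330418
Denominator 16 − 1 = 15.
Extrapolated: (-45.3981330418) / 15 = -3.0265422028
Correction |R − A(h/2)| = 1.896e-03; gap |A(h/2) − A(h)| = 2.845e-02.

-3.026542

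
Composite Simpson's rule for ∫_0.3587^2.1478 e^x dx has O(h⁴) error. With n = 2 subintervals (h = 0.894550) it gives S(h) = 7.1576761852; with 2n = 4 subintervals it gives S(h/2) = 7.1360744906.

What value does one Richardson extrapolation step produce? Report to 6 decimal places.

Leading term ∝ h^4; use weight 16 = 2^4.
Weighted: 114.1771918496 − 7.1576761852 = 107.0195156644
(16 × 7.1360744906 − 7.1576761852)/(16 − 1) = 7.1346343776

7.134634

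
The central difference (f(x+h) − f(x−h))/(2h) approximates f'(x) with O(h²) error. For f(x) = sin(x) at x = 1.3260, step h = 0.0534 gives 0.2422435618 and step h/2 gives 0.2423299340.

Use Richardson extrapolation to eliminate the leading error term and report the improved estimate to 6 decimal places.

Leading term ∝ h^2; use weight 4 = 2^2.
Weighted: 0.9693197360 − 0.2422435618 = 0.7270761742
Denominator 4 − 1 = 3.
0.7270761742 ÷ 3 = 0.2423587247
Shift from A(h/2): +0.0000287907.

0.242359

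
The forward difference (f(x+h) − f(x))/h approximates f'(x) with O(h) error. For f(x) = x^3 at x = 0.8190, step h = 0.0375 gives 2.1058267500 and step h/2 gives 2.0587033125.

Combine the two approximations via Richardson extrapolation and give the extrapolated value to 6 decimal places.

The method has order 1: 2^1 = 2.
2×2.0587033125 = 4.1174066250; 4.1174066250 − 2.1058267500 = 2.0115798750
Denominator 2 − 1 = 1.
So the Richardson estimate is 2.0115798750.

2.011580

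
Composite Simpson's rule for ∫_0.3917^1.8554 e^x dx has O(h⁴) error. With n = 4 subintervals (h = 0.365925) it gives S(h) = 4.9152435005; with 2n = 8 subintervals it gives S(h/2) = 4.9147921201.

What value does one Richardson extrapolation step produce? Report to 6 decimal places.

4.914762

With r = 4 the leading error scales as h^4, so the weight is 2^4 = 16.
16*4.9147921201 − 4.9152435005 = 73.7214304211
Denominator 16 − 1 = 15.
73.7214304211 ÷ 15 = 4.9147620281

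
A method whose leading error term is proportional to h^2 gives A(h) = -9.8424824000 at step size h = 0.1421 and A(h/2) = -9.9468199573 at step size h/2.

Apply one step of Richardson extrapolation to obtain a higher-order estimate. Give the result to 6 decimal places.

-9.981599

Method order is 2; weight 2^2 = 4.
4 × (-9.9468199573) = -39.7872798292; (-39.7872798292) − (-9.8424824000) = -29.9447974292
(4 × (-9.9468199573) − (-9.8424824000))/(4 − 1) = -9.9815991431
Correction |R − A(h/2)| = 3.478e-02; gap |A(h/2) − A(h)| = 1.043e-01.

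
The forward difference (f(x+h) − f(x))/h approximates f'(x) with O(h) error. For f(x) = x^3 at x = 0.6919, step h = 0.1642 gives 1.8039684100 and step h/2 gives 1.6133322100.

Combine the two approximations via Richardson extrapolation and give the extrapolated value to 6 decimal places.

1.422696

r = 1: numerator weight 2, denominator 1.
Weighted: 3.2266644200 − 1.8039684100 = 1.4226960100
Divide by 2^1 − 1 = 1.
Result: 1.4226960100
Gap between inputs: 1.906e-01; correction applied: −0.1906362000.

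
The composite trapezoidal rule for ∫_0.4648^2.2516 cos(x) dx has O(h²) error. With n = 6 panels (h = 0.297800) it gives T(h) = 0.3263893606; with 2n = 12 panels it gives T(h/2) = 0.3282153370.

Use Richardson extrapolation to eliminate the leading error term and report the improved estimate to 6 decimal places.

r = 2: numerator weight 4, denominator 3.
2^2×A(h/2) = 1.3128613480; minus A(h) gives 0.9864719874.
Divide by 2^2 − 1 = 3.
(4×0.3282153370 − 0.3263893606)/(4 − 1) = 0.3288239958
Correction |R − A(h/2)| = 6.087e-04; gap |A(h/2) − A(h)| = 1.826e-03.

0.328824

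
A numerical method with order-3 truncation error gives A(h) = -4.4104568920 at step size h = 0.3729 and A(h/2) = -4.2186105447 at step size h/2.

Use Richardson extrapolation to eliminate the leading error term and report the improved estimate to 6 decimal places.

-4.191204

Error is O(h^3); halving h shrinks it by 2^3 = 8.
2^3*A(h/2) = -33.7488843576; minus A(h) gives -29.3384274656.
Divide by 2^3 − 1 = 7.
So the Richardson estimate is -4.1912039237.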